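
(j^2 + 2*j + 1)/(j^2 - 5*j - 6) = (j + 1)/(j - 6)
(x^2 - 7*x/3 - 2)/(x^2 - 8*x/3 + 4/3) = (3*x^2 - 7*x - 6)/(3*x^2 - 8*x + 4)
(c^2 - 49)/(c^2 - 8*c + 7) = (c + 7)/(c - 1)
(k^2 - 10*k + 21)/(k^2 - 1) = (k^2 - 10*k + 21)/(k^2 - 1)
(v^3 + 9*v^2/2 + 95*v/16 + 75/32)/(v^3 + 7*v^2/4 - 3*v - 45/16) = (4*v + 5)/(2*(2*v - 3))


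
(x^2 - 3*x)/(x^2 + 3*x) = (x - 3)/(x + 3)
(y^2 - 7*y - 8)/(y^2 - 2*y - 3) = (y - 8)/(y - 3)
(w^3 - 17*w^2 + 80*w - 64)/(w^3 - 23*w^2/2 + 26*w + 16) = 2*(w^2 - 9*w + 8)/(2*w^2 - 7*w - 4)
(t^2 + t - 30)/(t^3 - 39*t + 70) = (t + 6)/(t^2 + 5*t - 14)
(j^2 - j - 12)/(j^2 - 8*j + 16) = (j + 3)/(j - 4)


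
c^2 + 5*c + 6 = (c + 2)*(c + 3)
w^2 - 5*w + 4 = (w - 4)*(w - 1)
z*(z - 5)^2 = z^3 - 10*z^2 + 25*z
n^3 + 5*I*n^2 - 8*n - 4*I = (n + I)*(n + 2*I)^2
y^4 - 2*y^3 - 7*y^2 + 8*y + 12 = (y - 3)*(y - 2)*(y + 1)*(y + 2)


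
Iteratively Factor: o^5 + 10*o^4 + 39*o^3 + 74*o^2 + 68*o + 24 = (o + 1)*(o^4 + 9*o^3 + 30*o^2 + 44*o + 24) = (o + 1)*(o + 2)*(o^3 + 7*o^2 + 16*o + 12) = (o + 1)*(o + 2)*(o + 3)*(o^2 + 4*o + 4) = (o + 1)*(o + 2)^2*(o + 3)*(o + 2)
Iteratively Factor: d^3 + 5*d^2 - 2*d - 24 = (d + 3)*(d^2 + 2*d - 8) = (d + 3)*(d + 4)*(d - 2)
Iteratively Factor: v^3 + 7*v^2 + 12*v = (v + 3)*(v^2 + 4*v) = v*(v + 3)*(v + 4)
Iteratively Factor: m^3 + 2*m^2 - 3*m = (m)*(m^2 + 2*m - 3) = m*(m + 3)*(m - 1)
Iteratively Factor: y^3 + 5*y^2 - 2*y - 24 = (y + 4)*(y^2 + y - 6) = (y - 2)*(y + 4)*(y + 3)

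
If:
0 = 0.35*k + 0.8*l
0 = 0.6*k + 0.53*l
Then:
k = 0.00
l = 0.00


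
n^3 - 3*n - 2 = (n - 2)*(n + 1)^2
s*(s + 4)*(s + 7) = s^3 + 11*s^2 + 28*s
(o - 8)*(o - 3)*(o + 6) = o^3 - 5*o^2 - 42*o + 144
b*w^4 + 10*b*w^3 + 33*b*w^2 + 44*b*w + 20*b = (w + 2)^2*(w + 5)*(b*w + b)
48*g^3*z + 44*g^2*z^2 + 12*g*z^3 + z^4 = z*(2*g + z)*(4*g + z)*(6*g + z)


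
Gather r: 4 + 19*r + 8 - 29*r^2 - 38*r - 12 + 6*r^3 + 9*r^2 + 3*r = 6*r^3 - 20*r^2 - 16*r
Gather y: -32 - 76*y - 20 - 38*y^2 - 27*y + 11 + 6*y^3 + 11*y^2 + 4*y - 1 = 6*y^3 - 27*y^2 - 99*y - 42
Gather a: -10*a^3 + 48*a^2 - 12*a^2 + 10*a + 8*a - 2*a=-10*a^3 + 36*a^2 + 16*a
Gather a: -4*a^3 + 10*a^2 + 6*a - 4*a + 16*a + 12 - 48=-4*a^3 + 10*a^2 + 18*a - 36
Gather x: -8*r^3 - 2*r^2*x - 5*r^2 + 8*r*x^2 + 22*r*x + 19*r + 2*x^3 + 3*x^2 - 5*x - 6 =-8*r^3 - 5*r^2 + 19*r + 2*x^3 + x^2*(8*r + 3) + x*(-2*r^2 + 22*r - 5) - 6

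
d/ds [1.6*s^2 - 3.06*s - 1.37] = 3.2*s - 3.06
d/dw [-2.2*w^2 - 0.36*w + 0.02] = -4.4*w - 0.36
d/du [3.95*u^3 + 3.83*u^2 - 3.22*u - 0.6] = 11.85*u^2 + 7.66*u - 3.22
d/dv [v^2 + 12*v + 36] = 2*v + 12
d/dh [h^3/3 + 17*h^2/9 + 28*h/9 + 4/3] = h^2 + 34*h/9 + 28/9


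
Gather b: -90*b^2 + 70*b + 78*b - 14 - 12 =-90*b^2 + 148*b - 26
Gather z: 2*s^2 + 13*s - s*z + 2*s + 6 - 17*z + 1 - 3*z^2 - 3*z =2*s^2 + 15*s - 3*z^2 + z*(-s - 20) + 7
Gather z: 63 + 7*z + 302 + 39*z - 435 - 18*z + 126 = 28*z + 56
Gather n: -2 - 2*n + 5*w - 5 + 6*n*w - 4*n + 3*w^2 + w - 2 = n*(6*w - 6) + 3*w^2 + 6*w - 9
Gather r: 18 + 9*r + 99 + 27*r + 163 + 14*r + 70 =50*r + 350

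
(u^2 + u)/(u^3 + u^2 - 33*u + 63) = u*(u + 1)/(u^3 + u^2 - 33*u + 63)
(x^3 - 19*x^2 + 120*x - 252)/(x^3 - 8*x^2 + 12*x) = (x^2 - 13*x + 42)/(x*(x - 2))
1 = 1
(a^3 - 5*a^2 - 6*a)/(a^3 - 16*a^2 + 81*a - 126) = a*(a + 1)/(a^2 - 10*a + 21)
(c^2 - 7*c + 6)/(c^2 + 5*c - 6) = (c - 6)/(c + 6)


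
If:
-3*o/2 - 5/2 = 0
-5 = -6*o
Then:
No Solution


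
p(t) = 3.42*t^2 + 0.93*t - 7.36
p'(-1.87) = -11.86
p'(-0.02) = 0.79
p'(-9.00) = -60.63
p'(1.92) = 14.06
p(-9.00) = 261.29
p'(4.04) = 28.56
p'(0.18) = 2.16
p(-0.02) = -7.38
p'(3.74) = 26.51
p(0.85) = -4.10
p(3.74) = 43.96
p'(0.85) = 6.74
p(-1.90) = 3.22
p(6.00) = 121.34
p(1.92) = 7.03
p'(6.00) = 41.97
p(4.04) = 52.22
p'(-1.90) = -12.07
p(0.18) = -7.08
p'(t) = 6.84*t + 0.93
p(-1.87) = 2.86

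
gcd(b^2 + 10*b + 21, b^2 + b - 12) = 1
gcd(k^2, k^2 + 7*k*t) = k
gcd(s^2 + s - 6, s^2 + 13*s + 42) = 1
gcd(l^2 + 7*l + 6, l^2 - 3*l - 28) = 1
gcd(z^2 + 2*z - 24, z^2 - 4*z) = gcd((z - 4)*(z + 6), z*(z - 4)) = z - 4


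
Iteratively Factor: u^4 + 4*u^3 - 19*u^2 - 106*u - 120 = (u + 3)*(u^3 + u^2 - 22*u - 40) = (u + 2)*(u + 3)*(u^2 - u - 20) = (u - 5)*(u + 2)*(u + 3)*(u + 4)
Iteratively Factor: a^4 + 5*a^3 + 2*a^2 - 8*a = (a + 4)*(a^3 + a^2 - 2*a) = (a + 2)*(a + 4)*(a^2 - a) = (a - 1)*(a + 2)*(a + 4)*(a)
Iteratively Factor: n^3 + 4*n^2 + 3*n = (n + 3)*(n^2 + n) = (n + 1)*(n + 3)*(n)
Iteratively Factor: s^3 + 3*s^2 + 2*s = (s + 2)*(s^2 + s) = s*(s + 2)*(s + 1)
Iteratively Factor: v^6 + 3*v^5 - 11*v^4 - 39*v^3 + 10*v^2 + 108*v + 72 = (v + 1)*(v^5 + 2*v^4 - 13*v^3 - 26*v^2 + 36*v + 72) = (v - 2)*(v + 1)*(v^4 + 4*v^3 - 5*v^2 - 36*v - 36) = (v - 3)*(v - 2)*(v + 1)*(v^3 + 7*v^2 + 16*v + 12) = (v - 3)*(v - 2)*(v + 1)*(v + 2)*(v^2 + 5*v + 6) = (v - 3)*(v - 2)*(v + 1)*(v + 2)*(v + 3)*(v + 2)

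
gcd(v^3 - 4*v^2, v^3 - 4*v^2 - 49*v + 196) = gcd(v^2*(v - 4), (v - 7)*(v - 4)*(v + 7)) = v - 4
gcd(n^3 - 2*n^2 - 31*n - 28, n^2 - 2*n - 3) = n + 1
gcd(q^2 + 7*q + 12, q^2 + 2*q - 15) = 1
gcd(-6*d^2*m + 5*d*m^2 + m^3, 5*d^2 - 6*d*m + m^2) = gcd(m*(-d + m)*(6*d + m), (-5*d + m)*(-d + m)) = d - m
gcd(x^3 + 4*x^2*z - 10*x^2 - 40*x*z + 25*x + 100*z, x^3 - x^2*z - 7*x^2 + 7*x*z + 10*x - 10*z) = x - 5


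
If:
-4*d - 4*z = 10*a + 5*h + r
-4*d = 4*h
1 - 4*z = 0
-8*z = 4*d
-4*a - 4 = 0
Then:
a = -1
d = -1/2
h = 1/2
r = 17/2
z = 1/4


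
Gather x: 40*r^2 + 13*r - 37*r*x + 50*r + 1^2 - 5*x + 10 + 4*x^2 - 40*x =40*r^2 + 63*r + 4*x^2 + x*(-37*r - 45) + 11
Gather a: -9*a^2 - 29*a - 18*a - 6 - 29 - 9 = -9*a^2 - 47*a - 44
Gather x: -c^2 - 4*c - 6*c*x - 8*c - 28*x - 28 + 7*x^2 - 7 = -c^2 - 12*c + 7*x^2 + x*(-6*c - 28) - 35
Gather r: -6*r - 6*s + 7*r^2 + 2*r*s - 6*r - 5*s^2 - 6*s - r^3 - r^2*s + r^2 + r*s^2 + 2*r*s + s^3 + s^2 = -r^3 + r^2*(8 - s) + r*(s^2 + 4*s - 12) + s^3 - 4*s^2 - 12*s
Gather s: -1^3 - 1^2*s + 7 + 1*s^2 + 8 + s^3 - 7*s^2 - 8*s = s^3 - 6*s^2 - 9*s + 14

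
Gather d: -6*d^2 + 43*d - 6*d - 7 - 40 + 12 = -6*d^2 + 37*d - 35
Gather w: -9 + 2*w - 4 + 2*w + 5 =4*w - 8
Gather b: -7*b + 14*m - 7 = -7*b + 14*m - 7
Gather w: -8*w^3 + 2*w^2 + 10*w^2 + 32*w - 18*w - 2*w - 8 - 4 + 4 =-8*w^3 + 12*w^2 + 12*w - 8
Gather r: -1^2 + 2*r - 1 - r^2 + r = -r^2 + 3*r - 2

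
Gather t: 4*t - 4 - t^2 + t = -t^2 + 5*t - 4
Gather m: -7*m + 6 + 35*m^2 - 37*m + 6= 35*m^2 - 44*m + 12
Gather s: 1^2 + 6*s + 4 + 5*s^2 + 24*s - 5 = 5*s^2 + 30*s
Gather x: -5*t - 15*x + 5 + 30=-5*t - 15*x + 35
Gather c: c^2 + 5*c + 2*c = c^2 + 7*c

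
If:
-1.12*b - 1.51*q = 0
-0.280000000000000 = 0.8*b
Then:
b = -0.35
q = 0.26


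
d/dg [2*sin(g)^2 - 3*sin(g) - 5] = (4*sin(g) - 3)*cos(g)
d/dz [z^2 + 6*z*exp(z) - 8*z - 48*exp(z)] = 6*z*exp(z) + 2*z - 42*exp(z) - 8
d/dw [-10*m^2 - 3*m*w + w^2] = -3*m + 2*w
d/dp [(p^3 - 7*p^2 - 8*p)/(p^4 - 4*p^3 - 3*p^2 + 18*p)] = (-p^3 + 11*p^2 + 26*p + 50)/(p^5 - 5*p^4 - 5*p^3 + 45*p^2 - 108)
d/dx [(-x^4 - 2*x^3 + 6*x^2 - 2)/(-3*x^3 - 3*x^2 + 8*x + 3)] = (3*x^6 + 6*x^5 - 44*x^3 + 12*x^2 + 24*x + 16)/(9*x^6 + 18*x^5 - 39*x^4 - 66*x^3 + 46*x^2 + 48*x + 9)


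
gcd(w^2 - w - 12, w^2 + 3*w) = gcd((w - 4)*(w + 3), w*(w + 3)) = w + 3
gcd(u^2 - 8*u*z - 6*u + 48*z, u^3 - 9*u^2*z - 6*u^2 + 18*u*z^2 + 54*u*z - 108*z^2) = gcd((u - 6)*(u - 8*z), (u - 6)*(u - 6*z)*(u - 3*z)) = u - 6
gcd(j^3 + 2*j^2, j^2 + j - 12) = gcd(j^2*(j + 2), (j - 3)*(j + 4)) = 1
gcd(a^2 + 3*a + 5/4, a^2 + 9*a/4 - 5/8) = a + 5/2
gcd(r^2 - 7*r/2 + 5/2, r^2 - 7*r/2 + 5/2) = r^2 - 7*r/2 + 5/2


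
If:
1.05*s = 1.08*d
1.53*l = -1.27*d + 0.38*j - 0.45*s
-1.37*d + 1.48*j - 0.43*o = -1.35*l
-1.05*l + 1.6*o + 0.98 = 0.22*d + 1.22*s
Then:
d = 0.972222222222222*s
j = 1.65773778732774*s - 0.150913214754685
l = -0.689399910482145*s - 0.037481713468484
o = 0.443761864301648*s - 0.637097374463693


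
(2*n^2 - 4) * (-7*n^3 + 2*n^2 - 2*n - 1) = -14*n^5 + 4*n^4 + 24*n^3 - 10*n^2 + 8*n + 4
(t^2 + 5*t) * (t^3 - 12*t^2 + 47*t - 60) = t^5 - 7*t^4 - 13*t^3 + 175*t^2 - 300*t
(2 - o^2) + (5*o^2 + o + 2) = 4*o^2 + o + 4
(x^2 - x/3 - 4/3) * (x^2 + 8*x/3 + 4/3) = x^4 + 7*x^3/3 - 8*x^2/9 - 4*x - 16/9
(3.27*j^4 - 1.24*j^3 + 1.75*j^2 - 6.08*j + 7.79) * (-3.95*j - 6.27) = -12.9165*j^5 - 15.6049*j^4 + 0.862299999999999*j^3 + 13.0435*j^2 + 7.3511*j - 48.8433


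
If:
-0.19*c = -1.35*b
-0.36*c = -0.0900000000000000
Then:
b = 0.04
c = 0.25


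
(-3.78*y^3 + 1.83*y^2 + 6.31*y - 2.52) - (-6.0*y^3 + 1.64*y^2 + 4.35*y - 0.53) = 2.22*y^3 + 0.19*y^2 + 1.96*y - 1.99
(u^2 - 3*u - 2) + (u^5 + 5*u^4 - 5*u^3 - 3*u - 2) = u^5 + 5*u^4 - 5*u^3 + u^2 - 6*u - 4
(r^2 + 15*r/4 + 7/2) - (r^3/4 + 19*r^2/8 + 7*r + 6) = -r^3/4 - 11*r^2/8 - 13*r/4 - 5/2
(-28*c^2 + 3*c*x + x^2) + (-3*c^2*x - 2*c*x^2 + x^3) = -3*c^2*x - 28*c^2 - 2*c*x^2 + 3*c*x + x^3 + x^2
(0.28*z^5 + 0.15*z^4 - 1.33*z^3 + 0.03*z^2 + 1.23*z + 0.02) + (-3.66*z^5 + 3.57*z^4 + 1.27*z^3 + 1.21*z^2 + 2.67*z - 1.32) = -3.38*z^5 + 3.72*z^4 - 0.0600000000000001*z^3 + 1.24*z^2 + 3.9*z - 1.3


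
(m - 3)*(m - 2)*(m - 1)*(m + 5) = m^4 - m^3 - 19*m^2 + 49*m - 30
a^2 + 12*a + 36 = (a + 6)^2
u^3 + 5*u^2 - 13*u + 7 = (u - 1)^2*(u + 7)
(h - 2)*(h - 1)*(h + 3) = h^3 - 7*h + 6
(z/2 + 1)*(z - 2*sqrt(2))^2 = z^3/2 - 2*sqrt(2)*z^2 + z^2 - 4*sqrt(2)*z + 4*z + 8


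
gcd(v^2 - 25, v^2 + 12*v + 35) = v + 5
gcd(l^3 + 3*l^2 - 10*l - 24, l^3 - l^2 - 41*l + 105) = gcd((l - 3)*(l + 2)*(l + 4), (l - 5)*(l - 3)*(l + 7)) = l - 3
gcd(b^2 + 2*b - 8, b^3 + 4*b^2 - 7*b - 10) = b - 2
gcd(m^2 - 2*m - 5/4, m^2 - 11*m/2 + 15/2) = m - 5/2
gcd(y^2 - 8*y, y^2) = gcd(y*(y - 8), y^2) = y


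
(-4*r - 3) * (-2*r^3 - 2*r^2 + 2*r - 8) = 8*r^4 + 14*r^3 - 2*r^2 + 26*r + 24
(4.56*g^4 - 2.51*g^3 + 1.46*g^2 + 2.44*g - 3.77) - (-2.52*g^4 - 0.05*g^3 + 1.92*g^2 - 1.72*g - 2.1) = 7.08*g^4 - 2.46*g^3 - 0.46*g^2 + 4.16*g - 1.67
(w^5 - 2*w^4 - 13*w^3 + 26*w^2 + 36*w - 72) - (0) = w^5 - 2*w^4 - 13*w^3 + 26*w^2 + 36*w - 72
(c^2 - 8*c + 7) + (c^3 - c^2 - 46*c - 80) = c^3 - 54*c - 73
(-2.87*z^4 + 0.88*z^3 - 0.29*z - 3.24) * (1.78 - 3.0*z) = 8.61*z^5 - 7.7486*z^4 + 1.5664*z^3 + 0.87*z^2 + 9.2038*z - 5.7672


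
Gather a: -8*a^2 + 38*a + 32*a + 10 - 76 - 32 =-8*a^2 + 70*a - 98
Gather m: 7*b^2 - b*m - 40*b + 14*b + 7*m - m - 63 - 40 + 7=7*b^2 - 26*b + m*(6 - b) - 96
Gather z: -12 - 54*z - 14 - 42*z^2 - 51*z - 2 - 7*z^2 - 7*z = -49*z^2 - 112*z - 28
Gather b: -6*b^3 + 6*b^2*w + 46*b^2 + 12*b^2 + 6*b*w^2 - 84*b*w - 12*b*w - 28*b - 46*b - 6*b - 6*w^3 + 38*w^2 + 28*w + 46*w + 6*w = -6*b^3 + b^2*(6*w + 58) + b*(6*w^2 - 96*w - 80) - 6*w^3 + 38*w^2 + 80*w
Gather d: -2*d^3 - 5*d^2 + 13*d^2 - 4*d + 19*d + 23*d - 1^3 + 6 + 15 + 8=-2*d^3 + 8*d^2 + 38*d + 28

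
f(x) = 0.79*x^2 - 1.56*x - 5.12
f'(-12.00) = -20.52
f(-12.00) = 127.36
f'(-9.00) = -15.78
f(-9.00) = 72.91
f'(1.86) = 1.38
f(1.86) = -5.29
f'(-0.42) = -2.22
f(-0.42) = -4.33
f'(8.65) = 12.11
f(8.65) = 40.50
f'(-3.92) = -7.75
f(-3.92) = 13.13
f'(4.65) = 5.79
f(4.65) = 4.71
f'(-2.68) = -5.79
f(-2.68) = 4.73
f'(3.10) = 3.34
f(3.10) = -2.36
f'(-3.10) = -6.46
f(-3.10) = 7.31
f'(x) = 1.58*x - 1.56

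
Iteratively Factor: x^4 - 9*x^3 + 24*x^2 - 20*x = (x - 5)*(x^3 - 4*x^2 + 4*x) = (x - 5)*(x - 2)*(x^2 - 2*x) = x*(x - 5)*(x - 2)*(x - 2)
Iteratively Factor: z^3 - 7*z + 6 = (z + 3)*(z^2 - 3*z + 2) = (z - 2)*(z + 3)*(z - 1)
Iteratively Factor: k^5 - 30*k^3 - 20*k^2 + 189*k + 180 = (k + 4)*(k^4 - 4*k^3 - 14*k^2 + 36*k + 45) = (k + 3)*(k + 4)*(k^3 - 7*k^2 + 7*k + 15) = (k + 1)*(k + 3)*(k + 4)*(k^2 - 8*k + 15) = (k - 3)*(k + 1)*(k + 3)*(k + 4)*(k - 5)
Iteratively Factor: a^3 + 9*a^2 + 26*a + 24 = (a + 4)*(a^2 + 5*a + 6) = (a + 2)*(a + 4)*(a + 3)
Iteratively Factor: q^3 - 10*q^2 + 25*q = (q)*(q^2 - 10*q + 25) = q*(q - 5)*(q - 5)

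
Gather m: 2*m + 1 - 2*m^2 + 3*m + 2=-2*m^2 + 5*m + 3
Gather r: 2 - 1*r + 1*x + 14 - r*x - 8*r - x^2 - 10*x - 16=r*(-x - 9) - x^2 - 9*x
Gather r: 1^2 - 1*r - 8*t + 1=-r - 8*t + 2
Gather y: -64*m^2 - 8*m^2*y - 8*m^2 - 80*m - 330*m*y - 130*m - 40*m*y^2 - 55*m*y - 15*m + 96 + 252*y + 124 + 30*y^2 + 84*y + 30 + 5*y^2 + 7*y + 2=-72*m^2 - 225*m + y^2*(35 - 40*m) + y*(-8*m^2 - 385*m + 343) + 252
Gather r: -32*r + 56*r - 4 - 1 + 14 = 24*r + 9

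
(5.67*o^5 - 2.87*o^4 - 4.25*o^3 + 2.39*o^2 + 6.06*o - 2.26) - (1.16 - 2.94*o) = 5.67*o^5 - 2.87*o^4 - 4.25*o^3 + 2.39*o^2 + 9.0*o - 3.42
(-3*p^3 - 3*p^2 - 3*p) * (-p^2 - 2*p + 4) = 3*p^5 + 9*p^4 - 3*p^3 - 6*p^2 - 12*p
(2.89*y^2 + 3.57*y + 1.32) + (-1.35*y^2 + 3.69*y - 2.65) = 1.54*y^2 + 7.26*y - 1.33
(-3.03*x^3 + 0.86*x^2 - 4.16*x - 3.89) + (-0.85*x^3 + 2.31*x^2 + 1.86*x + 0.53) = -3.88*x^3 + 3.17*x^2 - 2.3*x - 3.36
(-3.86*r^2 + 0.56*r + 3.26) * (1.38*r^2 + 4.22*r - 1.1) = -5.3268*r^4 - 15.5164*r^3 + 11.108*r^2 + 13.1412*r - 3.586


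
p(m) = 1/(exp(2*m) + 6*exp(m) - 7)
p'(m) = (-2*exp(2*m) - 6*exp(m))/(exp(2*m) + 6*exp(m) - 7)^2 = 2*(-exp(m) - 3)*exp(m)/(exp(2*m) + 6*exp(m) - 7)^2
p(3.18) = 0.00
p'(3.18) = -0.00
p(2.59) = 0.00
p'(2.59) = -0.01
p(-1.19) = -0.20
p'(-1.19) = -0.08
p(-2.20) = -0.16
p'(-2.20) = -0.02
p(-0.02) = -6.33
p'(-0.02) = -312.49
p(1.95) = 0.01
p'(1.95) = -0.02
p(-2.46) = -0.15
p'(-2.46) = -0.01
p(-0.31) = -0.49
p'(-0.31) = -1.29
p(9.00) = 0.00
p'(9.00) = 0.00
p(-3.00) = -0.15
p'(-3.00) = -0.00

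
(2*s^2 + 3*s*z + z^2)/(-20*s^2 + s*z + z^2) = (2*s^2 + 3*s*z + z^2)/(-20*s^2 + s*z + z^2)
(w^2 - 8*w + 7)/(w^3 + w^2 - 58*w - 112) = (w^2 - 8*w + 7)/(w^3 + w^2 - 58*w - 112)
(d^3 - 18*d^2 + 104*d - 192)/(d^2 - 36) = (d^2 - 12*d + 32)/(d + 6)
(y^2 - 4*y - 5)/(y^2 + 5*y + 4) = (y - 5)/(y + 4)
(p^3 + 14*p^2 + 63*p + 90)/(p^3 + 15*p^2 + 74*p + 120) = (p + 3)/(p + 4)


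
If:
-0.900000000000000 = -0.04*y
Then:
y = 22.50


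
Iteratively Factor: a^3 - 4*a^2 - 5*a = (a)*(a^2 - 4*a - 5) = a*(a - 5)*(a + 1)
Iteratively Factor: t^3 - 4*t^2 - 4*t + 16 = (t + 2)*(t^2 - 6*t + 8) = (t - 2)*(t + 2)*(t - 4)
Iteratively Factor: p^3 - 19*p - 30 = (p + 2)*(p^2 - 2*p - 15) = (p - 5)*(p + 2)*(p + 3)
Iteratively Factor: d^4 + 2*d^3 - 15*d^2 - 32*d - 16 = (d - 4)*(d^3 + 6*d^2 + 9*d + 4) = (d - 4)*(d + 1)*(d^2 + 5*d + 4) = (d - 4)*(d + 1)*(d + 4)*(d + 1)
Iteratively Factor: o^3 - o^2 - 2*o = (o + 1)*(o^2 - 2*o) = o*(o + 1)*(o - 2)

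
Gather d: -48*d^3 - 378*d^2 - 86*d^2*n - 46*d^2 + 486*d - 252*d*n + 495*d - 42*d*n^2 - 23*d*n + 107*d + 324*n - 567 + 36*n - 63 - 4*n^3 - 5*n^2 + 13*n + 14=-48*d^3 + d^2*(-86*n - 424) + d*(-42*n^2 - 275*n + 1088) - 4*n^3 - 5*n^2 + 373*n - 616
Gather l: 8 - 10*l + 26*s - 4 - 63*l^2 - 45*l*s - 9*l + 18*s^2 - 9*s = -63*l^2 + l*(-45*s - 19) + 18*s^2 + 17*s + 4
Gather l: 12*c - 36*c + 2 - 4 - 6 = -24*c - 8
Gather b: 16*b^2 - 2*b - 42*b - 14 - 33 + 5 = 16*b^2 - 44*b - 42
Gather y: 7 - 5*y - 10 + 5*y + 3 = 0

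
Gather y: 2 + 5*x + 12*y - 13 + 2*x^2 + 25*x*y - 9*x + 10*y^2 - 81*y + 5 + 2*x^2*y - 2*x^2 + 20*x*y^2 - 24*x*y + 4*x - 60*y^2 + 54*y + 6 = y^2*(20*x - 50) + y*(2*x^2 + x - 15)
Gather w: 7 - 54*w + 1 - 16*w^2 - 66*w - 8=-16*w^2 - 120*w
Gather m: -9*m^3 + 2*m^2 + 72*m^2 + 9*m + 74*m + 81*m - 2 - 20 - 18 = -9*m^3 + 74*m^2 + 164*m - 40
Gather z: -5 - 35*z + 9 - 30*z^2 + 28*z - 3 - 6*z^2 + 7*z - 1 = -36*z^2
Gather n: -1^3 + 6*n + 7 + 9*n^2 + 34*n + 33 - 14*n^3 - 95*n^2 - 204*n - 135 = -14*n^3 - 86*n^2 - 164*n - 96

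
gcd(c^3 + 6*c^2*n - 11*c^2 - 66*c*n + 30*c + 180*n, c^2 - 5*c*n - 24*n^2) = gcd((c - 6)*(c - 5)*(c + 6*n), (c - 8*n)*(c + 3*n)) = 1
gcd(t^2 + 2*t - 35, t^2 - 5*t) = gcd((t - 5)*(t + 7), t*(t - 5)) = t - 5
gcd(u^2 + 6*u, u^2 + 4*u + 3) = 1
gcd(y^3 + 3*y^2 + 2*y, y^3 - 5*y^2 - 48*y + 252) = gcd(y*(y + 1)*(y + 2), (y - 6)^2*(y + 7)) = 1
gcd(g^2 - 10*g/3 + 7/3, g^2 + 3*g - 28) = 1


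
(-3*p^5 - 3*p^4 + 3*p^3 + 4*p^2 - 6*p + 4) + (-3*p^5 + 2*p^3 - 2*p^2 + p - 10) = -6*p^5 - 3*p^4 + 5*p^3 + 2*p^2 - 5*p - 6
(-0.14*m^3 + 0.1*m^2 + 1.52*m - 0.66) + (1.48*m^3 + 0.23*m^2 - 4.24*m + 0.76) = 1.34*m^3 + 0.33*m^2 - 2.72*m + 0.1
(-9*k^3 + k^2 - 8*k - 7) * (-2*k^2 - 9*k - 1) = 18*k^5 + 79*k^4 + 16*k^3 + 85*k^2 + 71*k + 7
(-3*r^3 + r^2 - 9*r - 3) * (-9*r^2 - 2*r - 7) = 27*r^5 - 3*r^4 + 100*r^3 + 38*r^2 + 69*r + 21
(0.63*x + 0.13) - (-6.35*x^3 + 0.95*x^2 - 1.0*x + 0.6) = 6.35*x^3 - 0.95*x^2 + 1.63*x - 0.47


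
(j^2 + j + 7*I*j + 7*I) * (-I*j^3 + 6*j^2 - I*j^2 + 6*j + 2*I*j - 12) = -I*j^5 + 13*j^4 - 2*I*j^4 + 26*j^3 + 43*I*j^3 - 13*j^2 + 86*I*j^2 - 26*j - 42*I*j - 84*I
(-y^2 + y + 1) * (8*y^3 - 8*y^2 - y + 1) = -8*y^5 + 16*y^4 + y^3 - 10*y^2 + 1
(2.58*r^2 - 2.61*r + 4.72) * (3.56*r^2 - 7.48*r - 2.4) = 9.1848*r^4 - 28.59*r^3 + 30.134*r^2 - 29.0416*r - 11.328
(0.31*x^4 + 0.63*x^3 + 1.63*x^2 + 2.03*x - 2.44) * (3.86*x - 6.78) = 1.1966*x^5 + 0.33*x^4 + 2.0204*x^3 - 3.2156*x^2 - 23.1818*x + 16.5432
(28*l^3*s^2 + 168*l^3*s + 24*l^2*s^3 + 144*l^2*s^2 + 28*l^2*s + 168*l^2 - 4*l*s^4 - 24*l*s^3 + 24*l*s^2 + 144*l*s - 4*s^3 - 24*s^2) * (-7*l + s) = -196*l^4*s^2 - 1176*l^4*s - 140*l^3*s^3 - 840*l^3*s^2 - 196*l^3*s - 1176*l^3 + 52*l^2*s^4 + 312*l^2*s^3 - 140*l^2*s^2 - 840*l^2*s - 4*l*s^5 - 24*l*s^4 + 52*l*s^3 + 312*l*s^2 - 4*s^4 - 24*s^3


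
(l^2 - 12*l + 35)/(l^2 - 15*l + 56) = (l - 5)/(l - 8)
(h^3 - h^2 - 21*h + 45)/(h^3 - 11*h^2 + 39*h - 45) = (h + 5)/(h - 5)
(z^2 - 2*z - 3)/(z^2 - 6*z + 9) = (z + 1)/(z - 3)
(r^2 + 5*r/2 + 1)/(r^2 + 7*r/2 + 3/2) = (r + 2)/(r + 3)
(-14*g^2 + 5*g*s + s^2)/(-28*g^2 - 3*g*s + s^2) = (14*g^2 - 5*g*s - s^2)/(28*g^2 + 3*g*s - s^2)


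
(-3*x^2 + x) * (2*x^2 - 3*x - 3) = -6*x^4 + 11*x^3 + 6*x^2 - 3*x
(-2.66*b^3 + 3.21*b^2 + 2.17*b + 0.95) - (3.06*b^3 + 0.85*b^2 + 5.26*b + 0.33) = -5.72*b^3 + 2.36*b^2 - 3.09*b + 0.62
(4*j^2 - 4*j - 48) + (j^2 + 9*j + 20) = 5*j^2 + 5*j - 28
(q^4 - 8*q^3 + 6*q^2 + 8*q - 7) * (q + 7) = q^5 - q^4 - 50*q^3 + 50*q^2 + 49*q - 49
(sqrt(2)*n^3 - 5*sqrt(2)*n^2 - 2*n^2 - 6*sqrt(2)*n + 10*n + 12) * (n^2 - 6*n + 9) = sqrt(2)*n^5 - 11*sqrt(2)*n^4 - 2*n^4 + 22*n^3 + 33*sqrt(2)*n^3 - 66*n^2 - 9*sqrt(2)*n^2 - 54*sqrt(2)*n + 18*n + 108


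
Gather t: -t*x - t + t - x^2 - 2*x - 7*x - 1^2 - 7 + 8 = -t*x - x^2 - 9*x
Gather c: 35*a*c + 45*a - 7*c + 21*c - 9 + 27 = 45*a + c*(35*a + 14) + 18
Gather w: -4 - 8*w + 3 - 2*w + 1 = -10*w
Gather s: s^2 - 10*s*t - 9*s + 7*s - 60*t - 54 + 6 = s^2 + s*(-10*t - 2) - 60*t - 48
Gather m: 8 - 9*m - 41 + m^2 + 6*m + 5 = m^2 - 3*m - 28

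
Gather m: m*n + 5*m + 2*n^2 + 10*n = m*(n + 5) + 2*n^2 + 10*n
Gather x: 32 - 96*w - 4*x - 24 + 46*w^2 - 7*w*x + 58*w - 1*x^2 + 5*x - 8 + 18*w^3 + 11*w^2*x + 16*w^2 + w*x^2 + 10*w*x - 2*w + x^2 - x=18*w^3 + 62*w^2 + w*x^2 - 40*w + x*(11*w^2 + 3*w)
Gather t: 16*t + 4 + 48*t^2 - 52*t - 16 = 48*t^2 - 36*t - 12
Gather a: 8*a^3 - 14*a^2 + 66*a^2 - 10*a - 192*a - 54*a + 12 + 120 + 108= 8*a^3 + 52*a^2 - 256*a + 240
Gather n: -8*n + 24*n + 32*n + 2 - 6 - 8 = 48*n - 12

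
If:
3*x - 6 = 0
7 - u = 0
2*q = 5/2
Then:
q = 5/4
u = 7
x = 2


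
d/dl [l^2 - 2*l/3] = 2*l - 2/3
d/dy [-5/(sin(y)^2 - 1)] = 10*sin(y)/cos(y)^3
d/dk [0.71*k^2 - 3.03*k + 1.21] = 1.42*k - 3.03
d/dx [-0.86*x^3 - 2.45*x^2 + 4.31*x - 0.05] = -2.58*x^2 - 4.9*x + 4.31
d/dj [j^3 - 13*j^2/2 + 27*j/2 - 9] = 3*j^2 - 13*j + 27/2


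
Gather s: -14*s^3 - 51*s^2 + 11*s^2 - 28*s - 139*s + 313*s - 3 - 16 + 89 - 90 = -14*s^3 - 40*s^2 + 146*s - 20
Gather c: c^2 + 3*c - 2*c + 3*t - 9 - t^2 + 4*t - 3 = c^2 + c - t^2 + 7*t - 12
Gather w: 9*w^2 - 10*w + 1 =9*w^2 - 10*w + 1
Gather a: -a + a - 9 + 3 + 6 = 0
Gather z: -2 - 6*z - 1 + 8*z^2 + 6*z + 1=8*z^2 - 2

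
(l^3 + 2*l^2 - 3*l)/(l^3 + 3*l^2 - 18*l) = (l^2 + 2*l - 3)/(l^2 + 3*l - 18)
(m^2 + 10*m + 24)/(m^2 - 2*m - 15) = (m^2 + 10*m + 24)/(m^2 - 2*m - 15)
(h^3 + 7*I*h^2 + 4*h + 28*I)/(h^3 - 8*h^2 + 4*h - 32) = (h + 7*I)/(h - 8)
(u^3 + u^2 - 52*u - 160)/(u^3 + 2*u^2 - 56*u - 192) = (u + 5)/(u + 6)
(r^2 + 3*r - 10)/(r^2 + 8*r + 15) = (r - 2)/(r + 3)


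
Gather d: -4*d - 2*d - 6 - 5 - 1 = -6*d - 12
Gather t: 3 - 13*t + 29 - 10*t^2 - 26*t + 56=-10*t^2 - 39*t + 88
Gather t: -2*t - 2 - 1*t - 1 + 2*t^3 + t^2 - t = 2*t^3 + t^2 - 4*t - 3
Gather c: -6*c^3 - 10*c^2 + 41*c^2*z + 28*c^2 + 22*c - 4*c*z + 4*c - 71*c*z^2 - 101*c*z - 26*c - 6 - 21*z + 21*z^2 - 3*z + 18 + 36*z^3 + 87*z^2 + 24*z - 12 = -6*c^3 + c^2*(41*z + 18) + c*(-71*z^2 - 105*z) + 36*z^3 + 108*z^2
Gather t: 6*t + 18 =6*t + 18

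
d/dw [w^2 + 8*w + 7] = 2*w + 8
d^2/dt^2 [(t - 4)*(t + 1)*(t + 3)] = 6*t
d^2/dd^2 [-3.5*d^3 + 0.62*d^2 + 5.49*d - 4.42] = 1.24 - 21.0*d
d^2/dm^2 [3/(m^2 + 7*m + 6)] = 6*(-m^2 - 7*m + (2*m + 7)^2 - 6)/(m^2 + 7*m + 6)^3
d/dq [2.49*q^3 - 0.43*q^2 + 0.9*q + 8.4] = 7.47*q^2 - 0.86*q + 0.9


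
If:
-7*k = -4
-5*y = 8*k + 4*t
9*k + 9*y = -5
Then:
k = 4/7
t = 67/252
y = -71/63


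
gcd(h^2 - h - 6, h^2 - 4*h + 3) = h - 3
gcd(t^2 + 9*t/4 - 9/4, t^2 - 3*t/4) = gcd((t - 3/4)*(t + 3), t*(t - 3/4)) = t - 3/4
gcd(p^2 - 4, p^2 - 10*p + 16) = p - 2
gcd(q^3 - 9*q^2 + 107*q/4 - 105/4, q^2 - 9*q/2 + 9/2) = q - 3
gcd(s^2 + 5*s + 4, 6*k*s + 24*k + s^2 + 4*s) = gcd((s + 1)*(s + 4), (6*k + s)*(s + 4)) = s + 4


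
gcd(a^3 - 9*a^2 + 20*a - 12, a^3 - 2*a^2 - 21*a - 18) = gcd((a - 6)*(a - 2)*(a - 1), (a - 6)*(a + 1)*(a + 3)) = a - 6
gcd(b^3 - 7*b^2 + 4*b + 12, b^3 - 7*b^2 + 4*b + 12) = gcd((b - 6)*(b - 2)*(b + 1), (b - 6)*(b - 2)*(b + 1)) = b^3 - 7*b^2 + 4*b + 12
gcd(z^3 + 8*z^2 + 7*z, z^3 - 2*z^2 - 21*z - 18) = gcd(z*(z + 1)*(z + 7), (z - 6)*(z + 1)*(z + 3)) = z + 1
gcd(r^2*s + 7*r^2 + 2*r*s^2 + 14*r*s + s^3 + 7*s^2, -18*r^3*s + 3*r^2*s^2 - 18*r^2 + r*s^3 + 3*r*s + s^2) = 1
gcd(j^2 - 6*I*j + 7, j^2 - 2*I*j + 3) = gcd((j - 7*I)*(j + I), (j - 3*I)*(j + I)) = j + I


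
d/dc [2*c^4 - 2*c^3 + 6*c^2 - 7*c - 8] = 8*c^3 - 6*c^2 + 12*c - 7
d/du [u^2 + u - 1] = 2*u + 1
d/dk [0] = 0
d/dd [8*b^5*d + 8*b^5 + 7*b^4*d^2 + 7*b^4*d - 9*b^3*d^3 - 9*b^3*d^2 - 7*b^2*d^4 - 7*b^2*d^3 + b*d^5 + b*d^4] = b*(8*b^4 + 14*b^3*d + 7*b^3 - 27*b^2*d^2 - 18*b^2*d - 28*b*d^3 - 21*b*d^2 + 5*d^4 + 4*d^3)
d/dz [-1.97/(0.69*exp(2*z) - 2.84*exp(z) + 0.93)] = (2.7186*exp(z) - 5.5948)*exp(z)/(0.69*exp(2*z) - 2.84*exp(z) + 0.93)^2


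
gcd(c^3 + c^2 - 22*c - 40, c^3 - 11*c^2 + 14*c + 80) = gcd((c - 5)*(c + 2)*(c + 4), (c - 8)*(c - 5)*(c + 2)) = c^2 - 3*c - 10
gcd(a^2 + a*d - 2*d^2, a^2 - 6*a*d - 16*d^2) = a + 2*d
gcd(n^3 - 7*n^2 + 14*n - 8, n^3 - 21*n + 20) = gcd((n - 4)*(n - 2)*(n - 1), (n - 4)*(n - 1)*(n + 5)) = n^2 - 5*n + 4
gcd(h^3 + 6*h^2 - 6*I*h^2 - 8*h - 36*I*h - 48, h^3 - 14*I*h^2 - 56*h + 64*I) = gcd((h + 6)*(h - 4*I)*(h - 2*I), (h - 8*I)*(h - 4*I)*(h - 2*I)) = h^2 - 6*I*h - 8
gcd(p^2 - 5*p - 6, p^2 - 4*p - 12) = p - 6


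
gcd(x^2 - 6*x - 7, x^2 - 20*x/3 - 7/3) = x - 7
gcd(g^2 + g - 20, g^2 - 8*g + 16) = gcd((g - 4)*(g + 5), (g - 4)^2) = g - 4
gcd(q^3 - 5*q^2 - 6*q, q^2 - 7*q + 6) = q - 6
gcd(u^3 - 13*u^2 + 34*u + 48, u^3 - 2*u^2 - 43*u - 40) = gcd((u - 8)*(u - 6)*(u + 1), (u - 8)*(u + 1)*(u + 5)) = u^2 - 7*u - 8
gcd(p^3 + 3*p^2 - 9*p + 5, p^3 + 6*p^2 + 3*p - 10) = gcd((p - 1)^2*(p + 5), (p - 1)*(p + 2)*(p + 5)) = p^2 + 4*p - 5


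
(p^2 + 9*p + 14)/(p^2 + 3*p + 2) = (p + 7)/(p + 1)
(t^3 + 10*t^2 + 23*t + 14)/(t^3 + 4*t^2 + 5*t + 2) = (t + 7)/(t + 1)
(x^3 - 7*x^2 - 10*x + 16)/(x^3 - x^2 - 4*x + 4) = (x - 8)/(x - 2)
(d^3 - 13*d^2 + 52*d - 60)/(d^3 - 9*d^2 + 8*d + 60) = (d - 2)/(d + 2)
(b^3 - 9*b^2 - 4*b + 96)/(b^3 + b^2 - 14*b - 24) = (b - 8)/(b + 2)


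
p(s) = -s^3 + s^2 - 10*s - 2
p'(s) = -3*s^2 + 2*s - 10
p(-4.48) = 152.79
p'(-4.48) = -79.17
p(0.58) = -7.66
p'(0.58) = -9.85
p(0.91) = -11.03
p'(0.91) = -10.66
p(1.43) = -17.18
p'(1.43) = -13.27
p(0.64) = -8.25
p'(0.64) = -9.95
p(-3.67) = 97.60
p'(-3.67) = -57.75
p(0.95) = -11.45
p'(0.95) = -10.81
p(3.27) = -58.97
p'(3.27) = -35.54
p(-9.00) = 898.00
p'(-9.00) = -271.00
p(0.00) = -2.00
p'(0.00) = -10.00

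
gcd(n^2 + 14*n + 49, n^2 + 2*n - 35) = n + 7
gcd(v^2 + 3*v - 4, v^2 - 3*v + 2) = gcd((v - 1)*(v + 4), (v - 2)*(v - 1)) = v - 1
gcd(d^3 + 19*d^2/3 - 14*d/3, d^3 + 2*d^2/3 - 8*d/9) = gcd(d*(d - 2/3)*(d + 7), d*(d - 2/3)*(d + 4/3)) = d^2 - 2*d/3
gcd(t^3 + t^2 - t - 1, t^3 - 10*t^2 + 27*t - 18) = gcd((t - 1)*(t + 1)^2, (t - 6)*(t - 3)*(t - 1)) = t - 1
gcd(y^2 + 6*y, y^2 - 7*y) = y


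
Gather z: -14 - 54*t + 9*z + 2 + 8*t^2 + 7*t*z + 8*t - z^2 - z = 8*t^2 - 46*t - z^2 + z*(7*t + 8) - 12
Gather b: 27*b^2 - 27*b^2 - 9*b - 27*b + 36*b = 0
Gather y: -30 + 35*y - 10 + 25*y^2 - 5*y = 25*y^2 + 30*y - 40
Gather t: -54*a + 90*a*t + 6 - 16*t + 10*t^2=-54*a + 10*t^2 + t*(90*a - 16) + 6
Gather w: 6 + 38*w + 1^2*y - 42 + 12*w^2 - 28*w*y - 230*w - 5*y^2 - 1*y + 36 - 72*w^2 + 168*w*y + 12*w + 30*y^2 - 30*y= -60*w^2 + w*(140*y - 180) + 25*y^2 - 30*y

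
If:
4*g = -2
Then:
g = -1/2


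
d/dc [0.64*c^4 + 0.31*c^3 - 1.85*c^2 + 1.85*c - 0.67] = 2.56*c^3 + 0.93*c^2 - 3.7*c + 1.85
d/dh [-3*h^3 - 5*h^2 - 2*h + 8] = -9*h^2 - 10*h - 2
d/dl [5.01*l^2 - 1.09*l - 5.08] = 10.02*l - 1.09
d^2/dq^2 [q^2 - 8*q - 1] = 2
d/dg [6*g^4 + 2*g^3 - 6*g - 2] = 24*g^3 + 6*g^2 - 6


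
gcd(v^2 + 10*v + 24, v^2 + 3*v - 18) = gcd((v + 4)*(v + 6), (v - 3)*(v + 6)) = v + 6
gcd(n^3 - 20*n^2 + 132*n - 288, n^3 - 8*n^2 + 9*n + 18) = n - 6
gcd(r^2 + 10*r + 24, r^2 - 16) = r + 4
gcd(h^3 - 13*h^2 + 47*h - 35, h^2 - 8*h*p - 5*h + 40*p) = h - 5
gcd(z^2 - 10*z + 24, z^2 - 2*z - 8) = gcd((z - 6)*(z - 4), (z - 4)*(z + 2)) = z - 4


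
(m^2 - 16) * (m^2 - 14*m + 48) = m^4 - 14*m^3 + 32*m^2 + 224*m - 768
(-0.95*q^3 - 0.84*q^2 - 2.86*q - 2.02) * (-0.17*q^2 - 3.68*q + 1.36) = 0.1615*q^5 + 3.6388*q^4 + 2.2854*q^3 + 9.7258*q^2 + 3.544*q - 2.7472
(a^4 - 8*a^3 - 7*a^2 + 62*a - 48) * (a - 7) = a^5 - 15*a^4 + 49*a^3 + 111*a^2 - 482*a + 336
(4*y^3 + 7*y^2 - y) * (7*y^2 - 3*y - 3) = 28*y^5 + 37*y^4 - 40*y^3 - 18*y^2 + 3*y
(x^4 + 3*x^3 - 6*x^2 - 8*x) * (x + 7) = x^5 + 10*x^4 + 15*x^3 - 50*x^2 - 56*x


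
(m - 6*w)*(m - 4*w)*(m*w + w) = m^3*w - 10*m^2*w^2 + m^2*w + 24*m*w^3 - 10*m*w^2 + 24*w^3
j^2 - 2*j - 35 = (j - 7)*(j + 5)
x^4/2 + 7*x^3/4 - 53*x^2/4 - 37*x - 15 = (x/2 + 1)*(x - 5)*(x + 1/2)*(x + 6)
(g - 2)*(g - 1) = g^2 - 3*g + 2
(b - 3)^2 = b^2 - 6*b + 9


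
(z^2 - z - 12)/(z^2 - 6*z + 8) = (z + 3)/(z - 2)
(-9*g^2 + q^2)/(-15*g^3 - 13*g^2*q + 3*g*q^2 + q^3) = (3*g + q)/(5*g^2 + 6*g*q + q^2)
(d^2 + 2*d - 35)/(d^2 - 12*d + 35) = (d + 7)/(d - 7)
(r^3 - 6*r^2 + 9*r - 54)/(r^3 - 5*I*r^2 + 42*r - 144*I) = (r^2 + 3*r*(-2 + I) - 18*I)/(r^2 - 2*I*r + 48)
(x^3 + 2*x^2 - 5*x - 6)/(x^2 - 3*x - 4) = (x^2 + x - 6)/(x - 4)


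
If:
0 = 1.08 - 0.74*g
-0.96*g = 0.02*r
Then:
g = 1.46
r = -70.05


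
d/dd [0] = 0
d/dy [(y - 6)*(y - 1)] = 2*y - 7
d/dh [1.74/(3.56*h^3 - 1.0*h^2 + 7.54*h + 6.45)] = (-18.5832*h^2 + 3.48*h - 13.1196)/(3.56*h^3 - 1.0*h^2 + 7.54*h + 6.45)^2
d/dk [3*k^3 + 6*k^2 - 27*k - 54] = 9*k^2 + 12*k - 27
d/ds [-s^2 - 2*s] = -2*s - 2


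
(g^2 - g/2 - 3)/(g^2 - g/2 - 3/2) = (-2*g^2 + g + 6)/(-2*g^2 + g + 3)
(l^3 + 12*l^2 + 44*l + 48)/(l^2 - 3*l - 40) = (l^3 + 12*l^2 + 44*l + 48)/(l^2 - 3*l - 40)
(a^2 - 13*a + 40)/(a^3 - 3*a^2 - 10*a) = (a - 8)/(a*(a + 2))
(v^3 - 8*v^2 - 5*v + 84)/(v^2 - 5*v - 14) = (v^2 - v - 12)/(v + 2)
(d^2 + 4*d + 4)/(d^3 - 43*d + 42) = (d^2 + 4*d + 4)/(d^3 - 43*d + 42)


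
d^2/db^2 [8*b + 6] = 0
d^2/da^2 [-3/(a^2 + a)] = 6*(a*(a + 1) - (2*a + 1)^2)/(a^3*(a + 1)^3)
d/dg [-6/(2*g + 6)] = 3/(g + 3)^2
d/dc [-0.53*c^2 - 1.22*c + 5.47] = -1.06*c - 1.22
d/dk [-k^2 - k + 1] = -2*k - 1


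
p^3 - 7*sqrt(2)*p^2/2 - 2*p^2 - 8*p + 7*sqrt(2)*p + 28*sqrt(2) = (p - 4)*(p + 2)*(p - 7*sqrt(2)/2)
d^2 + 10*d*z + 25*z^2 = (d + 5*z)^2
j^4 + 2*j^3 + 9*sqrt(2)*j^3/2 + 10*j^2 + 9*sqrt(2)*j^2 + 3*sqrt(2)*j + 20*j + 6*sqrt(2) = (j + 2)*(j + sqrt(2)/2)*(j + sqrt(2))*(j + 3*sqrt(2))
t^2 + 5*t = t*(t + 5)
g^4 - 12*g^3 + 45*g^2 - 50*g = g*(g - 5)^2*(g - 2)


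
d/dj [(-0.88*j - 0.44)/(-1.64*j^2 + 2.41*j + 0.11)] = (-1.4432*j^2 - 1.4432*j + 0.9636)/(2.6896*j^4 - 7.9048*j^3 + 5.4473*j^2 + 0.5302*j + 0.0121)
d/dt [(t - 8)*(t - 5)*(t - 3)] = 3*t^2 - 32*t + 79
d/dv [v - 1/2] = 1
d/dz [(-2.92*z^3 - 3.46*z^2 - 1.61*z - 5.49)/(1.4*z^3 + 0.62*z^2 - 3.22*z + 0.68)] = (-1.77635683940025e-15*z^5 + 3.0336*z^4 + 23.3128*z^3 + 29.2406*z^2 + 2.102*z - 18.7726)/(1.96*z^6 + 1.736*z^5 - 8.6316*z^4 - 2.0888*z^3 + 11.2116*z^2 - 4.3792*z + 0.4624)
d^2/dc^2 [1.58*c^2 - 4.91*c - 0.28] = 3.16000000000000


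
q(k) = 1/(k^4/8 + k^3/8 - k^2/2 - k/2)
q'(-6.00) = 0.01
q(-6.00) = 0.01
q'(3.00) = -0.24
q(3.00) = 0.13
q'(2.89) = -0.32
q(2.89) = 0.16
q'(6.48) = -0.00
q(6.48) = 0.00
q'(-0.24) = 30.36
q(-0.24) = 11.13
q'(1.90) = -33.03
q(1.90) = -3.72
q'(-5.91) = 0.01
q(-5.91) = 0.01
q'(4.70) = -0.01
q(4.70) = 0.02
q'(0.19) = 53.63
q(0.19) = -8.93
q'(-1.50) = -5.80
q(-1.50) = -6.10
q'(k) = (-k^3/2 - 3*k^2/8 + k + 1/2)/(k^4/8 + k^3/8 - k^2/2 - k/2)^2 = 8*(-4*k^3 - 3*k^2 + 8*k + 4)/(k^2*(k^3 + k^2 - 4*k - 4)^2)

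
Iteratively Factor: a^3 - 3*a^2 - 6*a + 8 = (a + 2)*(a^2 - 5*a + 4) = (a - 4)*(a + 2)*(a - 1)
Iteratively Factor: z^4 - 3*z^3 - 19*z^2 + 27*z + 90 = (z - 5)*(z^3 + 2*z^2 - 9*z - 18) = (z - 5)*(z + 3)*(z^2 - z - 6) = (z - 5)*(z + 2)*(z + 3)*(z - 3)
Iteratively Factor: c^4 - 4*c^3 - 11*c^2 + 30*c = (c - 2)*(c^3 - 2*c^2 - 15*c) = (c - 5)*(c - 2)*(c^2 + 3*c) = (c - 5)*(c - 2)*(c + 3)*(c)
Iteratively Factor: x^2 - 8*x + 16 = (x - 4)*(x - 4)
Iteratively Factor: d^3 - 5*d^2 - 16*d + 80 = (d - 5)*(d^2 - 16) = (d - 5)*(d - 4)*(d + 4)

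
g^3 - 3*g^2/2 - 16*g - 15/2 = (g - 5)*(g + 1/2)*(g + 3)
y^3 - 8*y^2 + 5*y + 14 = (y - 7)*(y - 2)*(y + 1)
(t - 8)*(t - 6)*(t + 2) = t^3 - 12*t^2 + 20*t + 96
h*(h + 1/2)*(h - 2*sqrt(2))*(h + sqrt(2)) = h^4 - sqrt(2)*h^3 + h^3/2 - 4*h^2 - sqrt(2)*h^2/2 - 2*h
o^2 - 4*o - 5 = (o - 5)*(o + 1)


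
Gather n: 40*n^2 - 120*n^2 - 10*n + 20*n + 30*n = -80*n^2 + 40*n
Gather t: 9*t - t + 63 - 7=8*t + 56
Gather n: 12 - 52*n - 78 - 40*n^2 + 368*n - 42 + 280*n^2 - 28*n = 240*n^2 + 288*n - 108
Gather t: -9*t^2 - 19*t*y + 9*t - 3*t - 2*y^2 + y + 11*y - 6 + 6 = -9*t^2 + t*(6 - 19*y) - 2*y^2 + 12*y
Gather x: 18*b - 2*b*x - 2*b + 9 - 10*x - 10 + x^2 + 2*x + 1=16*b + x^2 + x*(-2*b - 8)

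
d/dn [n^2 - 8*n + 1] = 2*n - 8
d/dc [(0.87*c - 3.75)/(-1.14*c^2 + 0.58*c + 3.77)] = (0.9918*c^2 - 8.55*c + 5.4549)/(1.2996*c^4 - 1.3224*c^3 - 8.2592*c^2 + 4.3732*c + 14.2129)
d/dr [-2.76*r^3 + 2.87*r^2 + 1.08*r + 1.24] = -8.28*r^2 + 5.74*r + 1.08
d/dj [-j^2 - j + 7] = -2*j - 1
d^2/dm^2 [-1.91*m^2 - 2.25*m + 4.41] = -3.82000000000000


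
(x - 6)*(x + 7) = x^2 + x - 42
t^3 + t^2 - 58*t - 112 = (t - 8)*(t + 2)*(t + 7)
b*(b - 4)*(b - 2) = b^3 - 6*b^2 + 8*b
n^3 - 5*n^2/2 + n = n*(n - 2)*(n - 1/2)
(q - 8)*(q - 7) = q^2 - 15*q + 56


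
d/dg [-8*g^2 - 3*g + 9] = -16*g - 3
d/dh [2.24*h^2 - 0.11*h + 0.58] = 4.48*h - 0.11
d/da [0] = 0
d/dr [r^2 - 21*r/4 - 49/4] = 2*r - 21/4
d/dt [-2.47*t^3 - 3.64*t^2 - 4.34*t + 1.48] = -7.41*t^2 - 7.28*t - 4.34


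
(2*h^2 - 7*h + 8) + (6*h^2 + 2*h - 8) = 8*h^2 - 5*h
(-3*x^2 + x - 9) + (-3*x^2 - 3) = -6*x^2 + x - 12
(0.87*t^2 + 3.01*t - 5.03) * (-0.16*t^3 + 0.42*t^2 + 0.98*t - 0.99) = -0.1392*t^5 - 0.1162*t^4 + 2.9216*t^3 - 0.0241000000000002*t^2 - 7.9093*t + 4.9797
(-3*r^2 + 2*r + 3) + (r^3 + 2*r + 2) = r^3 - 3*r^2 + 4*r + 5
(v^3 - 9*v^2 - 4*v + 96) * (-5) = -5*v^3 + 45*v^2 + 20*v - 480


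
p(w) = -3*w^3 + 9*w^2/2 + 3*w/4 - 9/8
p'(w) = -9*w^2 + 9*w + 3/4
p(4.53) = -184.26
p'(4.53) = -143.17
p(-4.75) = 418.36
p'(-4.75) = -245.06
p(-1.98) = 38.32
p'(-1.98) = -52.35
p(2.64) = -22.98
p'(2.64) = -38.22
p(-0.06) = -1.15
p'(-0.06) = 0.18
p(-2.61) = 80.91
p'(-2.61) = -84.05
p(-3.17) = 137.28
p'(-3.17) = -118.22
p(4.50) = -180.00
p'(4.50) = -141.00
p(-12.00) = 5821.88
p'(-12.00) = -1403.25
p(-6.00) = 804.38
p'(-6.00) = -377.25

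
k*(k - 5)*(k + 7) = k^3 + 2*k^2 - 35*k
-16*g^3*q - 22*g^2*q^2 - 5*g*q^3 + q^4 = q*(-8*g + q)*(g + q)*(2*g + q)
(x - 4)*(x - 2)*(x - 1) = x^3 - 7*x^2 + 14*x - 8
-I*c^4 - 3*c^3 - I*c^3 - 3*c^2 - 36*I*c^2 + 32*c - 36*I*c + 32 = (c - 8*I)*(c + I)*(c + 4*I)*(-I*c - I)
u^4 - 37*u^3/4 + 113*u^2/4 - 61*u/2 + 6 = (u - 4)*(u - 3)*(u - 2)*(u - 1/4)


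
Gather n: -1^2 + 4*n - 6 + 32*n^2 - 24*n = 32*n^2 - 20*n - 7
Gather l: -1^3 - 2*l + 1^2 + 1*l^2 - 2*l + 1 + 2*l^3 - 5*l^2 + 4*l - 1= 2*l^3 - 4*l^2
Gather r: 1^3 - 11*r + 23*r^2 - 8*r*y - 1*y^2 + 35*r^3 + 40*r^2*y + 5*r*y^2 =35*r^3 + r^2*(40*y + 23) + r*(5*y^2 - 8*y - 11) - y^2 + 1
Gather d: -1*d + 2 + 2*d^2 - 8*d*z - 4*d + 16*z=2*d^2 + d*(-8*z - 5) + 16*z + 2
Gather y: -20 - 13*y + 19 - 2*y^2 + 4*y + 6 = -2*y^2 - 9*y + 5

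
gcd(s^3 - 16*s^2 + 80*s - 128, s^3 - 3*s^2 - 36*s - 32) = s - 8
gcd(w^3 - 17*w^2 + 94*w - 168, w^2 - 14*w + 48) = w - 6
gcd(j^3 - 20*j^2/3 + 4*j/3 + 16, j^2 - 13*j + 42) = j - 6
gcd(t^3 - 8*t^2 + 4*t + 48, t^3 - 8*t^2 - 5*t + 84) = t - 4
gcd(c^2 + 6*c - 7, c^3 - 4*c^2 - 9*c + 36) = 1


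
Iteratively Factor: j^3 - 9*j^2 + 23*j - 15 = (j - 1)*(j^2 - 8*j + 15) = (j - 3)*(j - 1)*(j - 5)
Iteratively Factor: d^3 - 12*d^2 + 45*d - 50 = (d - 5)*(d^2 - 7*d + 10) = (d - 5)*(d - 2)*(d - 5)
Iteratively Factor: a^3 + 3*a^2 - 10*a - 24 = (a - 3)*(a^2 + 6*a + 8) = (a - 3)*(a + 2)*(a + 4)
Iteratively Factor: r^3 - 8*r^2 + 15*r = (r - 5)*(r^2 - 3*r) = r*(r - 5)*(r - 3)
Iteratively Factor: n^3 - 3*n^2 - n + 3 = (n - 3)*(n^2 - 1) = (n - 3)*(n + 1)*(n - 1)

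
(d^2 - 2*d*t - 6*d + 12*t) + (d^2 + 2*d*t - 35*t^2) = 2*d^2 - 6*d - 35*t^2 + 12*t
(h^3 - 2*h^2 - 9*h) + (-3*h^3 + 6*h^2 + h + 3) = -2*h^3 + 4*h^2 - 8*h + 3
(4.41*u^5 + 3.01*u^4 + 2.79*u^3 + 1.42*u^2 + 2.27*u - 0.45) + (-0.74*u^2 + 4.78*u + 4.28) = 4.41*u^5 + 3.01*u^4 + 2.79*u^3 + 0.68*u^2 + 7.05*u + 3.83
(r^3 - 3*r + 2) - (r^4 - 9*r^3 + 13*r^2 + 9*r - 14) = -r^4 + 10*r^3 - 13*r^2 - 12*r + 16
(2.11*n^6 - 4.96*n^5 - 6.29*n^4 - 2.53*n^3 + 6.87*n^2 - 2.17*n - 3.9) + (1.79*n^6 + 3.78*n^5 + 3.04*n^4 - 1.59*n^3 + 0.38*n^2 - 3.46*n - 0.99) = 3.9*n^6 - 1.18*n^5 - 3.25*n^4 - 4.12*n^3 + 7.25*n^2 - 5.63*n - 4.89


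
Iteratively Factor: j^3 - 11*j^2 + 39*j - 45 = (j - 3)*(j^2 - 8*j + 15) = (j - 3)^2*(j - 5)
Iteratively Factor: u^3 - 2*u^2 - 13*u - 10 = (u + 1)*(u^2 - 3*u - 10) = (u - 5)*(u + 1)*(u + 2)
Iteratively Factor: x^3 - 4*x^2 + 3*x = (x - 3)*(x^2 - x) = x*(x - 3)*(x - 1)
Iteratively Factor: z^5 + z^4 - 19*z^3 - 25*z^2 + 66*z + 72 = (z - 2)*(z^4 + 3*z^3 - 13*z^2 - 51*z - 36) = (z - 2)*(z + 1)*(z^3 + 2*z^2 - 15*z - 36) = (z - 2)*(z + 1)*(z + 3)*(z^2 - z - 12) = (z - 2)*(z + 1)*(z + 3)^2*(z - 4)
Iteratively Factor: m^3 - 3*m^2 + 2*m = (m - 2)*(m^2 - m) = m*(m - 2)*(m - 1)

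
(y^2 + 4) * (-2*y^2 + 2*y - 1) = -2*y^4 + 2*y^3 - 9*y^2 + 8*y - 4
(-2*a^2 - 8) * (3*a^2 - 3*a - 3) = -6*a^4 + 6*a^3 - 18*a^2 + 24*a + 24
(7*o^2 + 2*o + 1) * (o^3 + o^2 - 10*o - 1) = 7*o^5 + 9*o^4 - 67*o^3 - 26*o^2 - 12*o - 1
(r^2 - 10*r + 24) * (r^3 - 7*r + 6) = r^5 - 10*r^4 + 17*r^3 + 76*r^2 - 228*r + 144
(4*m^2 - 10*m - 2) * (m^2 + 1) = 4*m^4 - 10*m^3 + 2*m^2 - 10*m - 2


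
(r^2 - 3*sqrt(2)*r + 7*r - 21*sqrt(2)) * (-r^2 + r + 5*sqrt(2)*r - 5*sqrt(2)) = -r^4 - 6*r^3 + 8*sqrt(2)*r^3 - 23*r^2 + 48*sqrt(2)*r^2 - 180*r - 56*sqrt(2)*r + 210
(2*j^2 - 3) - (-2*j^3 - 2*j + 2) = 2*j^3 + 2*j^2 + 2*j - 5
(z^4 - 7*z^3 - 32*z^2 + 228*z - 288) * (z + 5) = z^5 - 2*z^4 - 67*z^3 + 68*z^2 + 852*z - 1440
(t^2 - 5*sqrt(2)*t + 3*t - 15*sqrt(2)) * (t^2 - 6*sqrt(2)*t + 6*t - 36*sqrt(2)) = t^4 - 11*sqrt(2)*t^3 + 9*t^3 - 99*sqrt(2)*t^2 + 78*t^2 - 198*sqrt(2)*t + 540*t + 1080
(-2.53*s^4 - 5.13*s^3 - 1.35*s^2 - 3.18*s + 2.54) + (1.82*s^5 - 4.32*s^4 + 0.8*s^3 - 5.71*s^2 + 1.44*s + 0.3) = 1.82*s^5 - 6.85*s^4 - 4.33*s^3 - 7.06*s^2 - 1.74*s + 2.84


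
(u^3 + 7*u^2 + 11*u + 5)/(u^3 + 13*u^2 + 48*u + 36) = (u^2 + 6*u + 5)/(u^2 + 12*u + 36)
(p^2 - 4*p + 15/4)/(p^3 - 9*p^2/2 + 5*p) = (p - 3/2)/(p*(p - 2))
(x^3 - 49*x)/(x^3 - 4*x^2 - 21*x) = (x + 7)/(x + 3)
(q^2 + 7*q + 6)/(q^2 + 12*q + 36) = (q + 1)/(q + 6)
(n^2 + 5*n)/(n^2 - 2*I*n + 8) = n*(n + 5)/(n^2 - 2*I*n + 8)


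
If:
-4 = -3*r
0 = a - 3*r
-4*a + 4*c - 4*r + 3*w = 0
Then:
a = 4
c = 16/3 - 3*w/4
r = 4/3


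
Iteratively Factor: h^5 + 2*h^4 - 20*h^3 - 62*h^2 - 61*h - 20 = (h + 1)*(h^4 + h^3 - 21*h^2 - 41*h - 20) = (h + 1)^2*(h^3 - 21*h - 20) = (h + 1)^2*(h + 4)*(h^2 - 4*h - 5) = (h + 1)^3*(h + 4)*(h - 5)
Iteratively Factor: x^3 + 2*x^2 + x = (x + 1)*(x^2 + x) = x*(x + 1)*(x + 1)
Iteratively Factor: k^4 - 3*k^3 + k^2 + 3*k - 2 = (k + 1)*(k^3 - 4*k^2 + 5*k - 2) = (k - 1)*(k + 1)*(k^2 - 3*k + 2) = (k - 1)^2*(k + 1)*(k - 2)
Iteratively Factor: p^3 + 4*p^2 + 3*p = (p + 1)*(p^2 + 3*p) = p*(p + 1)*(p + 3)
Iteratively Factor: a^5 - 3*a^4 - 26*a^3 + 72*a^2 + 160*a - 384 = (a - 2)*(a^4 - a^3 - 28*a^2 + 16*a + 192) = (a - 2)*(a + 3)*(a^3 - 4*a^2 - 16*a + 64) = (a - 4)*(a - 2)*(a + 3)*(a^2 - 16) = (a - 4)^2*(a - 2)*(a + 3)*(a + 4)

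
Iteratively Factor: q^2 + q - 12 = (q + 4)*(q - 3)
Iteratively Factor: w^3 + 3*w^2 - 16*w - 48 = (w + 3)*(w^2 - 16) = (w + 3)*(w + 4)*(w - 4)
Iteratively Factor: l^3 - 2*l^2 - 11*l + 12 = (l - 1)*(l^2 - l - 12) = (l - 4)*(l - 1)*(l + 3)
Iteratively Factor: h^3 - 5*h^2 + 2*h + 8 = (h + 1)*(h^2 - 6*h + 8) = (h - 2)*(h + 1)*(h - 4)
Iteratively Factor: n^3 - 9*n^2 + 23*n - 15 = (n - 5)*(n^2 - 4*n + 3) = (n - 5)*(n - 3)*(n - 1)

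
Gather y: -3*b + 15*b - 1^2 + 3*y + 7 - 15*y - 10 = 12*b - 12*y - 4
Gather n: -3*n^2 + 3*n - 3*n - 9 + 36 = 27 - 3*n^2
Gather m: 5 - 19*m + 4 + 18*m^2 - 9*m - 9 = 18*m^2 - 28*m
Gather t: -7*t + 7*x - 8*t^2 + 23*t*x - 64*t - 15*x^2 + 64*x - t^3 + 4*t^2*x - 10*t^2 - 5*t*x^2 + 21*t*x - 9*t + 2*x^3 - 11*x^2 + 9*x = -t^3 + t^2*(4*x - 18) + t*(-5*x^2 + 44*x - 80) + 2*x^3 - 26*x^2 + 80*x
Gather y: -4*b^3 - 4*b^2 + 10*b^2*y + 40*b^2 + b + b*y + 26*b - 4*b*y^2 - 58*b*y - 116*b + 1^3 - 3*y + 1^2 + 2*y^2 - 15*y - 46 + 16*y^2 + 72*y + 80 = -4*b^3 + 36*b^2 - 89*b + y^2*(18 - 4*b) + y*(10*b^2 - 57*b + 54) + 36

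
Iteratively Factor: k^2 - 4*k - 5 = (k - 5)*(k + 1)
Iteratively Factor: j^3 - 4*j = (j)*(j^2 - 4) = j*(j - 2)*(j + 2)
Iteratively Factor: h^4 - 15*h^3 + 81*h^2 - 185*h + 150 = (h - 2)*(h^3 - 13*h^2 + 55*h - 75) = (h - 3)*(h - 2)*(h^2 - 10*h + 25) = (h - 5)*(h - 3)*(h - 2)*(h - 5)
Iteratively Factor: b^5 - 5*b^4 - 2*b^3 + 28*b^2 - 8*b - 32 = (b + 2)*(b^4 - 7*b^3 + 12*b^2 + 4*b - 16) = (b - 2)*(b + 2)*(b^3 - 5*b^2 + 2*b + 8) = (b - 2)*(b + 1)*(b + 2)*(b^2 - 6*b + 8) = (b - 2)^2*(b + 1)*(b + 2)*(b - 4)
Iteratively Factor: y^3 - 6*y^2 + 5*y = (y - 1)*(y^2 - 5*y) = y*(y - 1)*(y - 5)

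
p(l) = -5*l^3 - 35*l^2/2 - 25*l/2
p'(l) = -15*l^2 - 35*l - 25/2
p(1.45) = -70.16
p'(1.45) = -94.79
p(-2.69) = 4.32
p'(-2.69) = -26.89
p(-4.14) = 106.60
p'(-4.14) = -124.69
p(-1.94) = -5.11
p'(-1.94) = -1.05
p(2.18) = -162.22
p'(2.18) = -160.09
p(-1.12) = -0.93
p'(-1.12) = 7.88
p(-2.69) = 4.32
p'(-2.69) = -26.89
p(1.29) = -55.98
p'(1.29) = -82.61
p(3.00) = -330.00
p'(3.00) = -252.50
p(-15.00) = 13125.00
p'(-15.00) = -2862.50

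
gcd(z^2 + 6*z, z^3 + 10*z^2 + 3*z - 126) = z + 6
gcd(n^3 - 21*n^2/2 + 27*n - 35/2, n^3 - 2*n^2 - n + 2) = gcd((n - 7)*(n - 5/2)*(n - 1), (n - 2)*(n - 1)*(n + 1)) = n - 1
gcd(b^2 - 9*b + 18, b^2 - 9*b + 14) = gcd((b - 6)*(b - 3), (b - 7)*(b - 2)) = 1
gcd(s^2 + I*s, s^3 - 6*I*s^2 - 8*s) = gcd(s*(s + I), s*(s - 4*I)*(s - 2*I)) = s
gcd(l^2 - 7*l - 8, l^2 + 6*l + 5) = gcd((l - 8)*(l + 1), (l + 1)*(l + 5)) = l + 1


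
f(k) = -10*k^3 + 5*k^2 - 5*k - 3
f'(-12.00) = -4445.00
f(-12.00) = 18057.00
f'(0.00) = -5.00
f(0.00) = -3.00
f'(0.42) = -6.09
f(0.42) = -4.96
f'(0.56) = -8.81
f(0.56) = -5.99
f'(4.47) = -559.73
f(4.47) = -818.59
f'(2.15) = -122.18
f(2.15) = -90.02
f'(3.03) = -250.13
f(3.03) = -250.43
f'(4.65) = -607.18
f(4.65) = -923.58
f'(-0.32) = -11.27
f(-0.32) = -0.56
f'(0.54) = -8.35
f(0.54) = -5.82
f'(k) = -30*k^2 + 10*k - 5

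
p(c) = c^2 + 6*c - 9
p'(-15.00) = -24.00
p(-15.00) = 126.00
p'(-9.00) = -12.00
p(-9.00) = 18.00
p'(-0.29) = 5.42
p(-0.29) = -10.66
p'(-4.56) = -3.12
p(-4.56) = -15.57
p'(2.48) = 10.96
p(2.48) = 12.03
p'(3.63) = 13.26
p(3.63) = 25.96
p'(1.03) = 8.06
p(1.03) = -1.76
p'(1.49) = 8.98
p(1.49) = 2.16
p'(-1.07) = 3.86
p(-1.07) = -14.28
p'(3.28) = 12.56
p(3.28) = 21.44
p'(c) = 2*c + 6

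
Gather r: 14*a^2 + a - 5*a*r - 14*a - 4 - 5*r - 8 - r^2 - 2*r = 14*a^2 - 13*a - r^2 + r*(-5*a - 7) - 12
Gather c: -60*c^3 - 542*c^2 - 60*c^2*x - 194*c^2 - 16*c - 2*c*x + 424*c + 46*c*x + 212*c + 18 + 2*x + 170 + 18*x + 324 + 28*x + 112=-60*c^3 + c^2*(-60*x - 736) + c*(44*x + 620) + 48*x + 624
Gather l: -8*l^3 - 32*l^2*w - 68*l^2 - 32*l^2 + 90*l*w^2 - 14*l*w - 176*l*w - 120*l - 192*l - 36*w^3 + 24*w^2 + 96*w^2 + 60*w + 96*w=-8*l^3 + l^2*(-32*w - 100) + l*(90*w^2 - 190*w - 312) - 36*w^3 + 120*w^2 + 156*w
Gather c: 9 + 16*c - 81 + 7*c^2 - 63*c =7*c^2 - 47*c - 72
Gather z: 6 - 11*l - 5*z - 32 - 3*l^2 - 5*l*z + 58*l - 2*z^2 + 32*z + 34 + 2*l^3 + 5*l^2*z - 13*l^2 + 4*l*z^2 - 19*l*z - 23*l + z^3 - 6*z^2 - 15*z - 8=2*l^3 - 16*l^2 + 24*l + z^3 + z^2*(4*l - 8) + z*(5*l^2 - 24*l + 12)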